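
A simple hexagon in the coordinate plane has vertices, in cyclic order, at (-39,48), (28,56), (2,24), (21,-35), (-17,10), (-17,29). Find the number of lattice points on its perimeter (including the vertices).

25

Summing gcd(|Δx|,|Δy|) over the edges gives the boundary count: gcd(67,8) + gcd(26,32) + gcd(19,59) + gcd(38,45) + gcd(0,19) + gcd(22,19) = 1+2+1+1+19+1 = 25.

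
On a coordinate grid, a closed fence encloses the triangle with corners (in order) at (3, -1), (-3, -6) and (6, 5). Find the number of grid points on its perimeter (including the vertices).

Summing gcd(|Δx|,|Δy|) over the edges gives the boundary count: gcd(6,5) + gcd(9,11) + gcd(3,6) = 1+1+3 = 5.

5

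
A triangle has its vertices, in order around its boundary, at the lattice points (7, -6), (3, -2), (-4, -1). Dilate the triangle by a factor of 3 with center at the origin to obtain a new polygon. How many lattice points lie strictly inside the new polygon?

100

By the shoelace formula, twice the signed area is |[7·(-2) − 3·(-6)] + [3·(-1) − (-4)·(-2)] + [(-4)·(-6) − 7·(-1)]| = 24, so the area is 12.
Summing gcd(|Δx|,|Δy|) over the edges gives the boundary count: gcd(4,4) + gcd(7,1) + gcd(11,5) = 4+1+1 = 6.
Scaling by 3 multiplies the area by 3² = 9 (so the new area is 108) and multiplies the boundary lattice-point count by 3, giving 18.
By Pick's theorem, the interior count of the dilated polygon is 108 − 18/2 + 1 = 100.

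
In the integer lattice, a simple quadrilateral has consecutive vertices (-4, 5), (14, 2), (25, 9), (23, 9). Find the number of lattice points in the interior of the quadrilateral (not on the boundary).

81

Using the shoelace formula, 2A = |((-4)·2 − 14·5) + (14·9 − 25·2) + (25·9 − 23·9) + (23·5 − (-4)·9)| = 167, so the area is 83.5.
Summing gcd(|Δx|,|Δy|) over the edges gives the boundary count: gcd(18,3) + gcd(11,7) + gcd(2,0) + gcd(27,4) = 3+1+2+1 = 7.
Pick's theorem gives I = A − B/2 + 1 = 83.5 − 7/2 + 1 = 81.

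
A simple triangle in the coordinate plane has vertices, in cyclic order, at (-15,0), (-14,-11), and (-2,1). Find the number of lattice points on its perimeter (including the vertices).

The number of boundary lattice points is Σ gcd(|Δx|,|Δy|) = gcd(1,11) + gcd(12,12) + gcd(13,1) = 1+12+1 = 14.

14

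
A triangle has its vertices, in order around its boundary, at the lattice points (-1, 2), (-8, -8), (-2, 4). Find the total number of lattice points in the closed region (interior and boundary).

By the shoelace formula, twice the signed area is |((-1)·(-8) − (-8)·2) + ((-8)·4 − (-2)·(-8)) + ((-2)·2 − (-1)·4)| = 24, so the area is 12.
The number of boundary lattice points is Σ gcd(|Δx|,|Δy|) = gcd(7,10) + gcd(6,12) + gcd(1,2) = 1+6+1 = 8.
Pick's theorem gives I = A − B/2 + 1 = 12 − 8/2 + 1 = 9, so the closed region contains I + B = 9 + 8 = 17 lattice points.

17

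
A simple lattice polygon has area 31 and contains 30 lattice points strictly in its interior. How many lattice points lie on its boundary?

4

Pick's theorem gives A = I + B/2 − 1, so B = 2(A − I + 1) = 2(31 − 30 + 1) = 4.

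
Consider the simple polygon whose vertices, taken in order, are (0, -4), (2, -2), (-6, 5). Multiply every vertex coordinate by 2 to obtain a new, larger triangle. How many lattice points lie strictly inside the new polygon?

The shoelace formula gives twice the area as |[0·(-2) − 2·(-4)] + [2·5 − (-6)·(-2)] + [(-6)·(-4) − 0·5]| = 30, so the area is 15.
Along each edge there are gcd(|Δx|,|Δy|)+1 lattice points, so counting each shared vertex once the boundary has gcd(2,2) + gcd(8,7) + gcd(6,9) = 2+1+3 = 6.
Scaling by 2 multiplies the area by 2² = 4 (so the new area is 60) and multiplies the boundary lattice-point count by 2, giving 12.
By Pick's theorem, the interior count of the dilated polygon is 60 − 12/2 + 1 = 55.

55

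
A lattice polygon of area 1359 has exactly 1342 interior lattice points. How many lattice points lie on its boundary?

Pick's theorem gives A = I + B/2 − 1, so B = 2(A − I + 1) = 2(1359 − 1342 + 1) = 36.

36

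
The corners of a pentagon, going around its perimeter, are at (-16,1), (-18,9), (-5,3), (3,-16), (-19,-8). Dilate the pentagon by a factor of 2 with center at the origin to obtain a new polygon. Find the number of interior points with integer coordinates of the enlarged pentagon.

By the shoelace formula, twice the signed area is |[(-16)·9 − (-18)·1] + [(-18)·3 − (-5)·9] + [(-5)·(-16) − 3·3] + [3·(-8) − (-19)·(-16)] + [(-19)·1 − (-16)·(-8)]| = 539, so the area is 539/2.
Along each edge there are gcd(|Δx|,|Δy|)+1 lattice points, so counting each shared vertex once the boundary has gcd(2,8) + gcd(13,6) + gcd(8,19) + gcd(22,8) + gcd(3,9) = 2+1+1+2+3 = 9.
Scaling by 2 multiplies the area by 2² = 4 (so the new area is 1078) and multiplies the boundary lattice-point count by 2, giving 18.
By Pick's theorem, the interior count of the dilated polygon is 1078 − 18/2 + 1 = 1070.

1070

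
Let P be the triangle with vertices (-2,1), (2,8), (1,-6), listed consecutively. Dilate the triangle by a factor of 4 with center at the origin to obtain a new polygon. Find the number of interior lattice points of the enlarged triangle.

387

The shoelace formula gives twice the area as |((-2)·8 − 2·1) + (2·(-6) − 1·8) + (1·1 − (-2)·(-6))| = 49, so the area is 24.5.
Along each edge there are gcd(|Δx|,|Δy|)+1 lattice points, so counting each shared vertex once the boundary has gcd(4,7) + gcd(1,14) + gcd(3,7) = 1+1+1 = 3.
Scaling by 4 multiplies the area by 4² = 16 (so the new area is 392) and multiplies the boundary lattice-point count by 4, giving 12.
By Pick's theorem, the interior count of the dilated polygon is 392 − 12/2 + 1 = 387.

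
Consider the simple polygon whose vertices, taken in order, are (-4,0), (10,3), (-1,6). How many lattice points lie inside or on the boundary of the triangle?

By the shoelace formula, twice the signed area is |((-4)·3 − 10·0) + (10·6 − (-1)·3) + ((-1)·0 − (-4)·6)| = 75, so the area is 37.5.
Summing gcd(|Δx|,|Δy|) over the edges gives the boundary count: gcd(14,3) + gcd(11,3) + gcd(3,6) = 1+1+3 = 5.
Pick's theorem gives I = A − B/2 + 1 = 37.5 − 5/2 + 1 = 36, so the closed region contains I + B = 36 + 5 = 41 lattice points.

41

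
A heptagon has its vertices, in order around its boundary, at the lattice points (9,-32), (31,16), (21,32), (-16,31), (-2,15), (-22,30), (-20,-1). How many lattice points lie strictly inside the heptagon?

2153

By the shoelace formula, twice the signed area is |[9·16 − 31·(-32)] + [31·32 − 21·16] + [21·31 − (-16)·32] + [(-16)·15 − (-2)·31] + [(-2)·30 − (-22)·15] + [(-22)·(-1) − (-20)·30] + [(-20)·(-32) − 9·(-1)]| = 4318, so the area is 2159.
Along each edge there are gcd(|Δx|,|Δy|)+1 lattice points, so counting each shared vertex once the boundary has gcd(22,48) + gcd(10,16) + gcd(37,1) + gcd(14,16) + gcd(20,15) + gcd(2,31) + gcd(29,31) = 2+2+1+2+5+1+1 = 14.
By Pick's theorem A = I + B/2 − 1, so I = 2159 − 14/2 + 1 = 2153.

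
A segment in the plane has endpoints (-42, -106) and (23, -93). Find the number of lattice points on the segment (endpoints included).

14

The number of lattice points on a segment between lattice points is gcd(|Δx|,|Δy|) + 1 = gcd(65,13) + 1 = 13 + 1 = 14.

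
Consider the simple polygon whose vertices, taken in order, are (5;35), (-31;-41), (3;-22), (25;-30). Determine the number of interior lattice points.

By the shoelace formula, twice the signed area is |(5·(-41) − (-31)·35) + ((-31)·(-22) − 3·(-41)) + (3·(-30) − 25·(-22)) + (25·35 − 5·(-30))| = 3170, so the area is 1585.
Along each edge there are gcd(|Δx|,|Δy|)+1 lattice points, so counting each shared vertex once the boundary has gcd(36,76) + gcd(34,19) + gcd(22,8) + gcd(20,65) = 4+1+2+5 = 12.
Pick's theorem gives I = A − B/2 + 1 = 1585 − 12/2 + 1 = 1580.

1580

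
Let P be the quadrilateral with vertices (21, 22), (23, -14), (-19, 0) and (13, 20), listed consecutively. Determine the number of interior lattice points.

780

The shoelace formula gives twice the area as |(21·(-14) − 23·22) + (23·0 − (-19)·(-14)) + ((-19)·20 − 13·0) + (13·22 − 21·20)| = 1580, so the area is 790.
The number of boundary lattice points is Σ gcd(|Δx|,|Δy|) = gcd(2,36) + gcd(42,14) + gcd(32,20) + gcd(8,2) = 2+14+4+2 = 22.
By Pick's theorem A = I + B/2 − 1, so I = 790 − 22/2 + 1 = 780.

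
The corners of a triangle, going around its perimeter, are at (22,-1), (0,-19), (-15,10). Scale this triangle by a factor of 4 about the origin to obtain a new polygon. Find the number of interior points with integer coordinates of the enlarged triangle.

By the shoelace formula, twice the signed area is |(22·(-19) − 0·(-1)) + (0·10 − (-15)·(-19)) + ((-15)·(-1) − 22·10)| = 908, so the area is 454.
The number of boundary lattice points is Σ gcd(|Δx|,|Δy|) = gcd(22,18) + gcd(15,29) + gcd(37,11) = 2+1+1 = 4.
Scaling by 4 multiplies the area by 4² = 16 (so the new area is 7264) and multiplies the boundary lattice-point count by 4, giving 16.
By Pick's theorem, the interior count of the dilated polygon is 7264 − 16/2 + 1 = 7257.

7257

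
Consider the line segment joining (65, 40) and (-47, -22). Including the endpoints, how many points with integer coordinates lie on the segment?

The number of lattice points on a segment between lattice points is gcd(|Δx|,|Δy|) + 1 = gcd(112,62) + 1 = 2 + 1 = 3.

3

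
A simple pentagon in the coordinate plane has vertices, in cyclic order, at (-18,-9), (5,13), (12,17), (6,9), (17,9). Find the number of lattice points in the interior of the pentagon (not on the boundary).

165

Using the shoelace formula, 2A = |((-18)·13 − 5·(-9)) + (5·17 − 12·13) + (12·9 − 6·17) + (6·9 − 17·9) + (17·(-9) − (-18)·9)| = 344, so the area is 172.
The number of boundary lattice points is Σ gcd(|Δx|,|Δy|) = gcd(23,22) + gcd(7,4) + gcd(6,8) + gcd(11,0) + gcd(35,18) = 1+1+2+11+1 = 16.
By Pick's theorem A = I + B/2 − 1, so I = 172 − 16/2 + 1 = 165.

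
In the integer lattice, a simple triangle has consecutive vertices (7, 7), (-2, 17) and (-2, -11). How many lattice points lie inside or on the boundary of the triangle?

146

By the shoelace formula, twice the signed area is |[7·17 − (-2)·7] + [(-2)·(-11) − (-2)·17] + [(-2)·7 − 7·(-11)]| = 252, so the area is 126.
Summing gcd(|Δx|,|Δy|) over the edges gives the boundary count: gcd(9,10) + gcd(0,28) + gcd(9,18) = 1+28+9 = 38.
Pick's theorem gives I = A − B/2 + 1 = 126 − 38/2 + 1 = 108, so the closed region contains I + B = 108 + 38 = 146 lattice points.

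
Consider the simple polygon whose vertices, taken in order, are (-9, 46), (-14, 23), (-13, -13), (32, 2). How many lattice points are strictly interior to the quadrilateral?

By the shoelace formula, twice the signed area is |((-9)·23 − (-14)·46) + ((-14)·(-13) − (-13)·23) + ((-13)·2 − 32·(-13)) + (32·46 − (-9)·2)| = 2798, so the area is 1399.
Summing gcd(|Δx|,|Δy|) over the edges gives the boundary count: gcd(5,23) + gcd(1,36) + gcd(45,15) + gcd(41,44) = 1+1+15+1 = 18.
By Pick's theorem A = I + B/2 − 1, so I = 1399 − 18/2 + 1 = 1391.

1391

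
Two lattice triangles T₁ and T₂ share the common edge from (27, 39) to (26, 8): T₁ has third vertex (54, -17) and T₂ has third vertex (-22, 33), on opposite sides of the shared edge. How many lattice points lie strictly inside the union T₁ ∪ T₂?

The union is the simple quadrilateral with vertices (27, 39), (54, -17), (26, 8), (-22, 33) in order.
The shoelace formula gives twice the area as |(27·(-17) − 54·39) + (54·8 − 26·(-17)) + (26·33 − (-22)·8) + ((-22)·39 − 27·33)| = 2406, so the area is 1203.
Summing gcd(|Δx|,|Δy|) over the edges gives the boundary count: gcd(27,56) + gcd(28,25) + gcd(48,25) + gcd(49,6) = 1+1+1+1 = 4.
By Pick's theorem I = A − B/2 + 1 = 1203 − 4/2 + 1 = 1202.

1202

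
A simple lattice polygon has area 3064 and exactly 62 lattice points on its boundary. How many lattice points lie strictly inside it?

3034

Pick's theorem A = I + B/2 − 1 rearranges to I = A − B/2 + 1 = 3064 − 62/2 + 1 = 3034.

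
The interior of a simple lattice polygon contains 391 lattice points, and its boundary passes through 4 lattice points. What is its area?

392

Pick's theorem states A = I + B/2 − 1, so A = 391 + 4/2 − 1 = 392.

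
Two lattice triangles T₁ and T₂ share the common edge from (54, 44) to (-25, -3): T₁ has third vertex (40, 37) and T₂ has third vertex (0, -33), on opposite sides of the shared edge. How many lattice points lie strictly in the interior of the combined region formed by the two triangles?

The union is the simple quadrilateral with vertices (54, 44), (40, 37), (-25, -3), (0, -33) in order.
The shoelace formula gives twice the area as |(54·37 − 40·44) + (40·(-3) − (-25)·37) + ((-25)·(-33) − 0·(-3)) + (0·44 − 54·(-33))| = 3650, so the area is 1825.
Along each edge there are gcd(|Δx|,|Δy|)+1 lattice points, so counting each shared vertex once the boundary has gcd(14,7) + gcd(65,40) + gcd(25,30) + gcd(54,77) = 7+5+5+1 = 18.
By Pick's theorem I = A − B/2 + 1 = 1825 − 18/2 + 1 = 1817.

1817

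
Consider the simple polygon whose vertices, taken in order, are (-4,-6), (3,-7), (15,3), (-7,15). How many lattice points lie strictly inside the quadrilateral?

251

Using the shoelace formula, 2A = |((-4)·(-7) − 3·(-6)) + (3·3 − 15·(-7)) + (15·15 − (-7)·3) + ((-7)·(-6) − (-4)·15)| = 508, so the area is 254.
The number of boundary lattice points is Σ gcd(|Δx|,|Δy|) = gcd(7,1) + gcd(12,10) + gcd(22,12) + gcd(3,21) = 1+2+2+3 = 8.
Pick's theorem gives I = A − B/2 + 1 = 254 − 8/2 + 1 = 251.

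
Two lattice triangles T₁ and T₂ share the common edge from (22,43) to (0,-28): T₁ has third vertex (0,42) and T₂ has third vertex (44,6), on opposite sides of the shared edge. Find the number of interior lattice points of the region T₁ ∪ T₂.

The union is the simple quadrilateral with vertices (22,43), (0,42), (0,-28), (44,6) in order.
Using the shoelace formula, 2A = |(22·42 − 0·43) + (0·(-28) − 0·42) + (0·6 − 44·(-28)) + (44·43 − 22·6)| = 3916, so the area is 1958.
The number of boundary lattice points is Σ gcd(|Δx|,|Δy|) = gcd(22,1) + gcd(0,70) + gcd(44,34) + gcd(22,37) = 1+70+2+1 = 74.
By Pick's theorem I = A − B/2 + 1 = 1958 − 74/2 + 1 = 1922.

1922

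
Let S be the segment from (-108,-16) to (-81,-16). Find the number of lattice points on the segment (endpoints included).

28

The number of lattice points on a segment between lattice points is gcd(|Δx|,|Δy|) + 1 = gcd(27,0) + 1 = 27 + 1 = 28.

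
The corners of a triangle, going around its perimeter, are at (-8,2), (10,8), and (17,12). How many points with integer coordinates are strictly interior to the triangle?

10

Using the shoelace formula, 2A = |((-8)·8 − 10·2) + (10·12 − 17·8) + (17·2 − (-8)·12)| = 30, so the area is 15.
The number of boundary lattice points is Σ gcd(|Δx|,|Δy|) = gcd(18,6) + gcd(7,4) + gcd(25,10) = 6+1+5 = 12.
Pick's theorem gives I = A − B/2 + 1 = 15 − 12/2 + 1 = 10.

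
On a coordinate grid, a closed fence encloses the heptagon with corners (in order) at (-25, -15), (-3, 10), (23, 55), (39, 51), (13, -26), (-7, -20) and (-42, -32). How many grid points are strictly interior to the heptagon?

2271

Using the shoelace formula, 2A = |((-25)·10 − (-3)·(-15)) + ((-3)·55 − 23·10) + (23·51 − 39·55) + (39·(-26) − 13·51) + (13·(-20) − (-7)·(-26)) + ((-7)·(-32) − (-42)·(-20)) + ((-42)·(-15) − (-25)·(-32))| = 4567, so the area is 2283.5.
Summing gcd(|Δx|,|Δy|) over the edges gives the boundary count: gcd(22,25) + gcd(26,45) + gcd(16,4) + gcd(26,77) + gcd(20,6) + gcd(35,12) + gcd(17,17) = 1+1+4+1+2+1+17 = 27.
By Pick's theorem A = I + B/2 − 1, so I = 2283.5 − 27/2 + 1 = 2271.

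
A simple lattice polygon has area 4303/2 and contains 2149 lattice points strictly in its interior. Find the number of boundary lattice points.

7

Pick's theorem gives A = I + B/2 − 1, so B = 2(A − I + 1) = 2(4303/2 − 2149 + 1) = 7.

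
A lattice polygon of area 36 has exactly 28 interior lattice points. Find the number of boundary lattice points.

18

Pick's theorem gives A = I + B/2 − 1, so B = 2(A − I + 1) = 2(36 − 28 + 1) = 18.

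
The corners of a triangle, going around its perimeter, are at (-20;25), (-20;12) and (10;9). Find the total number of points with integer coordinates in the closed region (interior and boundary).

By the shoelace formula, twice the signed area is |[(-20)·12 − (-20)·25] + [(-20)·9 − 10·12] + [10·25 − (-20)·9]| = 390, so the area is 195.
Along each edge there are gcd(|Δx|,|Δy|)+1 lattice points, so counting each shared vertex once the boundary has gcd(0,13) + gcd(30,3) + gcd(30,16) = 13+3+2 = 18.
Pick's theorem gives I = A − B/2 + 1 = 195 − 18/2 + 1 = 187, so the closed region contains I + B = 187 + 18 = 205 lattice points.

205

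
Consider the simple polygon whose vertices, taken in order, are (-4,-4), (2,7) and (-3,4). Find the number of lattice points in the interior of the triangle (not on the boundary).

Using the shoelace formula, 2A = |[(-4)·7 − 2·(-4)] + [2·4 − (-3)·7] + [(-3)·(-4) − (-4)·4]| = 37, so the area is 37/2.
Summing gcd(|Δx|,|Δy|) over the edges gives the boundary count: gcd(6,11) + gcd(5,3) + gcd(1,8) = 1+1+1 = 3.
By Pick's theorem A = I + B/2 − 1, so I = 37/2 − 3/2 + 1 = 18.

18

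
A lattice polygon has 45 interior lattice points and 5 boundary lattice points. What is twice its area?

93

Pick's theorem states A = I + B/2 − 1, so A = 45 + 5/2 − 1 = 93/2.
Hence 2A = 93.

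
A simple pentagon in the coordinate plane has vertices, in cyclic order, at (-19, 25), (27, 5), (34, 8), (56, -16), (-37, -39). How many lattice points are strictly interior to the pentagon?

By the shoelace formula, twice the signed area is |((-19)·5 − 27·25) + (27·8 − 34·5) + (34·(-16) − 56·8) + (56·(-39) − (-37)·(-16)) + ((-37)·25 − (-19)·(-39))| = 6158, so the area is 3079.
Summing gcd(|Δx|,|Δy|) over the edges gives the boundary count: gcd(46,20) + gcd(7,3) + gcd(22,24) + gcd(93,23) + gcd(18,64) = 2+1+2+1+2 = 8.
Pick's theorem gives I = A − B/2 + 1 = 3079 − 8/2 + 1 = 3076.

3076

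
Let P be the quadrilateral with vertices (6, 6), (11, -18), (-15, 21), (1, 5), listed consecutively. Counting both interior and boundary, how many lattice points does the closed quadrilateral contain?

By the shoelace formula, twice the signed area is |[6·(-18) − 11·6] + [11·21 − (-15)·(-18)] + [(-15)·5 − 1·21] + [1·6 − 6·5]| = 333, so the area is 333/2.
Summing gcd(|Δx|,|Δy|) over the edges gives the boundary count: gcd(5,24) + gcd(26,39) + gcd(16,16) + gcd(5,1) = 1+13+16+1 = 31.
Pick's theorem gives I = A − B/2 + 1 = 333/2 − 31/2 + 1 = 152, so the closed region contains I + B = 152 + 31 = 183 lattice points.

183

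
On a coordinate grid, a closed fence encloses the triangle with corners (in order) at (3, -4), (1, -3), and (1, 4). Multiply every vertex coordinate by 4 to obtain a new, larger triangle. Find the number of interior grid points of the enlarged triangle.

Using the shoelace formula, 2A = |(3·(-3) − 1·(-4)) + (1·4 − 1·(-3)) + (1·(-4) − 3·4)| = 14, so the area is 7.
Summing gcd(|Δx|,|Δy|) over the edges gives the boundary count: gcd(2,1) + gcd(0,7) + gcd(2,8) = 1+7+2 = 10.
Scaling by 4 multiplies the area by 4² = 16 (so the new area is 112) and multiplies the boundary lattice-point count by 4, giving 40.
By Pick's theorem, the interior count of the dilated polygon is 112 − 40/2 + 1 = 93.

93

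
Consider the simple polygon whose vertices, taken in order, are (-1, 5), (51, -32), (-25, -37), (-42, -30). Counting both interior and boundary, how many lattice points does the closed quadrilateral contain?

The shoelace formula gives twice the area as |((-1)·(-32) − 51·5) + (51·(-37) − (-25)·(-32)) + ((-25)·(-30) − (-42)·(-37)) + ((-42)·5 − (-1)·(-30))| = 3954, so the area is 1977.
Along each edge there are gcd(|Δx|,|Δy|)+1 lattice points, so counting each shared vertex once the boundary has gcd(52,37) + gcd(76,5) + gcd(17,7) + gcd(41,35) = 1+1+1+1 = 4.
Pick's theorem gives I = A − B/2 + 1 = 1977 − 4/2 + 1 = 1976, so the closed region contains I + B = 1976 + 4 = 1980 lattice points.

1980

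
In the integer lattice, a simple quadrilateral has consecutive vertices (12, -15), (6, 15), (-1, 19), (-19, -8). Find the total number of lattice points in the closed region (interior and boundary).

By the shoelace formula, twice the signed area is |(12·15 − 6·(-15)) + (6·19 − (-1)·15) + ((-1)·(-8) − (-19)·19) + ((-19)·(-15) − 12·(-8))| = 1149, so the area is 1149/2.
The number of boundary lattice points is Σ gcd(|Δx|,|Δy|) = gcd(6,30) + gcd(7,4) + gcd(18,27) + gcd(31,7) = 6+1+9+1 = 17.
Pick's theorem gives I = A − B/2 + 1 = 1149/2 − 17/2 + 1 = 567, so the closed region contains I + B = 567 + 17 = 584 lattice points.

584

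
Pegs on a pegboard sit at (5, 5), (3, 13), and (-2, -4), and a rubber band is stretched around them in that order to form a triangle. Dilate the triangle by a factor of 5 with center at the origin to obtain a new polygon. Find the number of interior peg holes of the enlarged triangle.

916

By the shoelace formula, twice the signed area is |[5·13 − 3·5] + [3·(-4) − (-2)·13] + [(-2)·5 − 5·(-4)]| = 74, so the area is 37.
Along each edge there are gcd(|Δx|,|Δy|)+1 lattice points, so counting each shared vertex once the boundary has gcd(2,8) + gcd(5,17) + gcd(7,9) = 2+1+1 = 4.
Scaling by 5 multiplies the area by 5² = 25 (so the new area is 925) and multiplies the boundary lattice-point count by 5, giving 20.
By Pick's theorem, the interior count of the dilated polygon is 925 − 20/2 + 1 = 916.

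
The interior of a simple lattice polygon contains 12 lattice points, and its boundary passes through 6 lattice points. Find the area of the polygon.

By Pick's theorem, A = I + B/2 − 1 = 12 + 6/2 − 1 = 14.

14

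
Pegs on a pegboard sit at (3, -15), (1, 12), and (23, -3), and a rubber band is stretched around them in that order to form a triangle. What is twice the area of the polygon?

The shoelace formula gives twice the area as |(3·12 − 1·(-15)) + (1·(-3) − 23·12) + (23·(-15) − 3·(-3))| = 564, so the area is 282.

564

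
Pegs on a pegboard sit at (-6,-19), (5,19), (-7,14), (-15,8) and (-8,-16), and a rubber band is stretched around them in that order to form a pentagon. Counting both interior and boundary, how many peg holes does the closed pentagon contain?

353

By the shoelace formula, twice the signed area is |((-6)·19 − 5·(-19)) + (5·14 − (-7)·19) + ((-7)·8 − (-15)·14) + ((-15)·(-16) − (-8)·8) + ((-8)·(-19) − (-6)·(-16))| = 698, so the area is 349.
The number of boundary lattice points is Σ gcd(|Δx|,|Δy|) = gcd(11,38) + gcd(12,5) + gcd(8,6) + gcd(7,24) + gcd(2,3) = 1+1+2+1+1 = 6.
Pick's theorem gives I = A − B/2 + 1 = 349 − 6/2 + 1 = 347, so the closed region contains I + B = 347 + 6 = 353 lattice points.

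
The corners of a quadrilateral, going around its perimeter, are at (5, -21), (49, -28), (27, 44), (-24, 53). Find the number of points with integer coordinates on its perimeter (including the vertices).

7

Along each edge there are gcd(|Δx|,|Δy|)+1 lattice points, so counting each shared vertex once the boundary has gcd(44,7) + gcd(22,72) + gcd(51,9) + gcd(29,74) = 1+2+3+1 = 7.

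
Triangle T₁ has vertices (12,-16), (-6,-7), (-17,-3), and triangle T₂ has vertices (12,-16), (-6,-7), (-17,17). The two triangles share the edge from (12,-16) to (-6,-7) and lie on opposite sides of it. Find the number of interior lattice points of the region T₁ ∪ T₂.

179

The union is the simple quadrilateral with vertices (12,-16), (-17,-3), (-6,-7), (-17,17) in order.
By the shoelace formula, twice the signed area is |(12·(-3) − (-17)·(-16)) + ((-17)·(-7) − (-6)·(-3)) + ((-6)·17 − (-17)·(-7)) + ((-17)·(-16) − 12·17)| = 360, so the area is 180.
Along each edge there are gcd(|Δx|,|Δy|)+1 lattice points, so counting each shared vertex once the boundary has gcd(29,13) + gcd(11,4) + gcd(11,24) + gcd(29,33) = 1+1+1+1 = 4.
By Pick's theorem I = A − B/2 + 1 = 180 − 4/2 + 1 = 179.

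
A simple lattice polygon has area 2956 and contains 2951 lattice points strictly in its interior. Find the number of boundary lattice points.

Pick's theorem gives A = I + B/2 − 1, so B = 2(A − I + 1) = 2(2956 − 2951 + 1) = 12.

12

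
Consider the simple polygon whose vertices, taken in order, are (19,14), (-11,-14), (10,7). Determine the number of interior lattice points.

By the shoelace formula, twice the signed area is |(19·(-14) − (-11)·14) + ((-11)·7 − 10·(-14)) + (10·14 − 19·7)| = 42, so the area is 21.
The number of boundary lattice points is Σ gcd(|Δx|,|Δy|) = gcd(30,28) + gcd(21,21) + gcd(9,7) = 2+21+1 = 24.
Pick's theorem gives I = A − B/2 + 1 = 21 − 24/2 + 1 = 10.

10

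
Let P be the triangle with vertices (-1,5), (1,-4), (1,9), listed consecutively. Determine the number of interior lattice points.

By the shoelace formula, twice the signed area is |((-1)·(-4) − 1·5) + (1·9 − 1·(-4)) + (1·5 − (-1)·9)| = 26, so the area is 13.
The number of boundary lattice points is Σ gcd(|Δx|,|Δy|) = gcd(2,9) + gcd(0,13) + gcd(2,4) = 1+13+2 = 16.
By Pick's theorem A = I + B/2 − 1, so I = 13 − 16/2 + 1 = 6.

6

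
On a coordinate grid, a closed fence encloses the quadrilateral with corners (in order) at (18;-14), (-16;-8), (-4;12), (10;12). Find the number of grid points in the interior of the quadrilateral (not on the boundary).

548

By the shoelace formula, twice the signed area is |[18·(-8) − (-16)·(-14)] + [(-16)·12 − (-4)·(-8)] + [(-4)·12 − 10·12] + [10·(-14) − 18·12]| = 1116, so the area is 558.
The number of boundary lattice points is Σ gcd(|Δx|,|Δy|) = gcd(34,6) + gcd(12,20) + gcd(14,0) + gcd(8,26) = 2+4+14+2 = 22.
By Pick's theorem A = I + B/2 − 1, so I = 558 − 22/2 + 1 = 548.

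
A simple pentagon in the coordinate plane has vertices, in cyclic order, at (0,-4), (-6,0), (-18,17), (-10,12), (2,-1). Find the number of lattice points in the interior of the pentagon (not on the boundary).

The shoelace formula gives twice the area as |[0·0 − (-6)·(-4)] + [(-6)·17 − (-18)·0] + [(-18)·12 − (-10)·17] + [(-10)·(-1) − 2·12] + [2·(-4) − 0·(-1)]| = 194, so the area is 97.
Summing gcd(|Δx|,|Δy|) over the edges gives the boundary count: gcd(6,4) + gcd(12,17) + gcd(8,5) + gcd(12,13) + gcd(2,3) = 2+1+1+1+1 = 6.
Pick's theorem gives I = A − B/2 + 1 = 97 − 6/2 + 1 = 95.

95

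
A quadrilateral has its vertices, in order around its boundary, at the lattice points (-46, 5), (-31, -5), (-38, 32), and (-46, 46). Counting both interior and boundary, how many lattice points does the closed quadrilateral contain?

432

Using the shoelace formula, 2A = |((-46)·(-5) − (-31)·5) + ((-31)·32 − (-38)·(-5)) + ((-38)·46 − (-46)·32) + ((-46)·5 − (-46)·46)| = 813, so the area is 406.5.
Along each edge there are gcd(|Δx|,|Δy|)+1 lattice points, so counting each shared vertex once the boundary has gcd(15,10) + gcd(7,37) + gcd(8,14) + gcd(0,41) = 5+1+2+41 = 49.
Pick's theorem gives I = A − B/2 + 1 = 406.5 − 49/2 + 1 = 383, so the closed region contains I + B = 383 + 49 = 432 lattice points.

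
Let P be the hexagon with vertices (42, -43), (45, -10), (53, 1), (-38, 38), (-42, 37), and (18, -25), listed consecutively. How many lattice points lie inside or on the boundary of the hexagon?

The shoelace formula gives twice the area as |(42·(-10) − 45·(-43)) + (45·1 − 53·(-10)) + (53·38 − (-38)·1) + ((-38)·37 − (-42)·38) + ((-42)·(-25) − 18·37) + (18·(-43) − 42·(-25))| = 4992, so the area is 2496.
Along each edge there are gcd(|Δx|,|Δy|)+1 lattice points, so counting each shared vertex once the boundary has gcd(3,33) + gcd(8,11) + gcd(91,37) + gcd(4,1) + gcd(60,62) + gcd(24,18) = 3+1+1+1+2+6 = 14.
Pick's theorem gives I = A − B/2 + 1 = 2496 − 14/2 + 1 = 2490, so the closed region contains I + B = 2490 + 14 = 2504 lattice points.

2504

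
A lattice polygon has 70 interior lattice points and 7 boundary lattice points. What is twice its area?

145

Pick's theorem states A = I + B/2 − 1, so A = 70 + 7/2 − 1 = 145/2.
Hence 2A = 145.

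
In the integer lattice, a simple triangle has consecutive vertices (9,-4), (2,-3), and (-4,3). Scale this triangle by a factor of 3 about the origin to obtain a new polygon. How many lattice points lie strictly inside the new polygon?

By the shoelace formula, twice the signed area is |[9·(-3) − 2·(-4)] + [2·3 − (-4)·(-3)] + [(-4)·(-4) − 9·3]| = 36, so the area is 18.
Summing gcd(|Δx|,|Δy|) over the edges gives the boundary count: gcd(7,1) + gcd(6,6) + gcd(13,7) = 1+6+1 = 8.
Scaling by 3 multiplies the area by 3² = 9 (so the new area is 162) and multiplies the boundary lattice-point count by 3, giving 24.
By Pick's theorem, the interior count of the dilated polygon is 162 − 24/2 + 1 = 151.

151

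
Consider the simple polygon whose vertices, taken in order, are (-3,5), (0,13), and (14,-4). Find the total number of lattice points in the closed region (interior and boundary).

Using the shoelace formula, 2A = |((-3)·13 − 0·5) + (0·(-4) − 14·13) + (14·5 − (-3)·(-4))| = 163, so the area is 81.5.
The number of boundary lattice points is Σ gcd(|Δx|,|Δy|) = gcd(3,8) + gcd(14,17) + gcd(17,9) = 1+1+1 = 3.
Pick's theorem gives I = A − B/2 + 1 = 81.5 − 3/2 + 1 = 81, so the closed region contains I + B = 81 + 3 = 84 lattice points.

84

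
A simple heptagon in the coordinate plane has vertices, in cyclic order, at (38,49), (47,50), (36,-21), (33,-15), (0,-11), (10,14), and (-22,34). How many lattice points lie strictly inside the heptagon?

The shoelace formula gives twice the area as |(38·50 − 47·49) + (47·(-21) − 36·50) + (36·(-15) − 33·(-21)) + (33·(-11) − 0·(-15)) + (0·14 − 10·(-11)) + (10·34 − (-22)·14) + ((-22)·49 − 38·34)| = 5012, so the area is 2506.
Along each edge there are gcd(|Δx|,|Δy|)+1 lattice points, so counting each shared vertex once the boundary has gcd(9,1) + gcd(11,71) + gcd(3,6) + gcd(33,4) + gcd(10,25) + gcd(32,20) + gcd(60,15) = 1+1+3+1+5+4+15 = 30.
By Pick's theorem A = I + B/2 − 1, so I = 2506 − 30/2 + 1 = 2492.

2492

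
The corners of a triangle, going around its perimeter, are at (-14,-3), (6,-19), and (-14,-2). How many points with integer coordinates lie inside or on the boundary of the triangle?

14

By the shoelace formula, twice the signed area is |[(-14)·(-19) − 6·(-3)] + [6·(-2) − (-14)·(-19)] + [(-14)·(-3) − (-14)·(-2)]| = 20, so the area is 10.
Summing gcd(|Δx|,|Δy|) over the edges gives the boundary count: gcd(20,16) + gcd(20,17) + gcd(0,1) = 4+1+1 = 6.
Pick's theorem gives I = A − B/2 + 1 = 10 − 6/2 + 1 = 8, so the closed region contains I + B = 8 + 6 = 14 lattice points.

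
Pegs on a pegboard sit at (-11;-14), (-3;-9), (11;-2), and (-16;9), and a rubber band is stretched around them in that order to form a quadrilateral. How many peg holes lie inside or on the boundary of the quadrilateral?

By the shoelace formula, twice the signed area is |((-11)·(-9) − (-3)·(-14)) + ((-3)·(-2) − 11·(-9)) + (11·9 − (-16)·(-2)) + ((-16)·(-14) − (-11)·9)| = 552, so the area is 276.
Along each edge there are gcd(|Δx|,|Δy|)+1 lattice points, so counting each shared vertex once the boundary has gcd(8,5) + gcd(14,7) + gcd(27,11) + gcd(5,23) = 1+7+1+1 = 10.
Pick's theorem gives I = A − B/2 + 1 = 276 − 10/2 + 1 = 272, so the closed region contains I + B = 272 + 10 = 282 lattice points.

282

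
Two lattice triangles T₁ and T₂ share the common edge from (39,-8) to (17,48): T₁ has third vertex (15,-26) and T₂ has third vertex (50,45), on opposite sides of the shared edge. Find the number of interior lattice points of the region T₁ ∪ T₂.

1756

The union is the simple quadrilateral with vertices (39,-8), (15,-26), (17,48), (50,45) in order.
The shoelace formula gives twice the area as |(39·(-26) − 15·(-8)) + (15·48 − 17·(-26)) + (17·45 − 50·48) + (50·(-8) − 39·45)| = 3522, so the area is 1761.
Summing gcd(|Δx|,|Δy|) over the edges gives the boundary count: gcd(24,18) + gcd(2,74) + gcd(33,3) + gcd(11,53) = 6+2+3+1 = 12.
By Pick's theorem I = A − B/2 + 1 = 1761 − 12/2 + 1 = 1756.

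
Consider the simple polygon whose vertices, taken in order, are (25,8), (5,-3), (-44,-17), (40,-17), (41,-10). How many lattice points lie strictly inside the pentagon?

939

By the shoelace formula, twice the signed area is |(25·(-3) − 5·8) + (5·(-17) − (-44)·(-3)) + ((-44)·(-17) − 40·(-17)) + (40·(-10) − 41·(-17)) + (41·8 − 25·(-10))| = 1971, so the area is 1971/2.
Along each edge there are gcd(|Δx|,|Δy|)+1 lattice points, so counting each shared vertex once the boundary has gcd(20,11) + gcd(49,14) + gcd(84,0) + gcd(1,7) + gcd(16,18) = 1+7+84+1+2 = 95.
By Pick's theorem A = I + B/2 − 1, so I = 1971/2 − 95/2 + 1 = 939.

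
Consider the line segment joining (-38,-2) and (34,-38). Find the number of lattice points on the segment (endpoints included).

The number of lattice points on a segment between lattice points is gcd(|Δx|,|Δy|) + 1 = gcd(72,36) + 1 = 36 + 1 = 37.

37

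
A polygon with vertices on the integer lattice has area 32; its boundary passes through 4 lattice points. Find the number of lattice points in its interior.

Pick's theorem A = I + B/2 − 1 rearranges to I = A − B/2 + 1 = 32 − 4/2 + 1 = 31.

31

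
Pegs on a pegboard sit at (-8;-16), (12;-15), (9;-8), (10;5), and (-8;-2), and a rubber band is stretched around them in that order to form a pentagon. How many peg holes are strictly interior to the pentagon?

By the shoelace formula, twice the signed area is |[(-8)·(-15) − 12·(-16)] + [12·(-8) − 9·(-15)] + [9·5 − 10·(-8)] + [10·(-2) − (-8)·5] + [(-8)·(-16) − (-8)·(-2)]| = 608, so the area is 304.
The number of boundary lattice points is Σ gcd(|Δx|,|Δy|) = gcd(20,1) + gcd(3,7) + gcd(1,13) + gcd(18,7) + gcd(0,14) = 1+1+1+1+14 = 18.
Pick's theorem gives I = A − B/2 + 1 = 304 − 18/2 + 1 = 296.

296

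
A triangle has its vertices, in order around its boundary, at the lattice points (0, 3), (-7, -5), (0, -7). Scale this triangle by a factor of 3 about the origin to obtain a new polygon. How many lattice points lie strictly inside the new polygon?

The shoelace formula gives twice the area as |[0·(-5) − (-7)·3] + [(-7)·(-7) − 0·(-5)] + [0·3 − 0·(-7)]| = 70, so the area is 35.
Summing gcd(|Δx|,|Δy|) over the edges gives the boundary count: gcd(7,8) + gcd(7,2) + gcd(0,10) = 1+1+10 = 12.
Scaling by 3 multiplies the area by 3² = 9 (so the new area is 315) and multiplies the boundary lattice-point count by 3, giving 36.
By Pick's theorem, the interior count of the dilated polygon is 315 − 36/2 + 1 = 298.

298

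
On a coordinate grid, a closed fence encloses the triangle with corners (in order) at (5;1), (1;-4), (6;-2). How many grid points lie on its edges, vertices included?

3

Along each edge there are gcd(|Δx|,|Δy|)+1 lattice points, so counting each shared vertex once the boundary has gcd(4,5) + gcd(5,2) + gcd(1,3) = 1+1+1 = 3.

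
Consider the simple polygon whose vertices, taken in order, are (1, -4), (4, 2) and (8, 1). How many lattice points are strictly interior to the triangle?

12

Using the shoelace formula, 2A = |[1·2 − 4·(-4)] + [4·1 − 8·2] + [8·(-4) − 1·1]| = 27, so the area is 27/2.
Along each edge there are gcd(|Δx|,|Δy|)+1 lattice points, so counting each shared vertex once the boundary has gcd(3,6) + gcd(4,1) + gcd(7,5) = 3+1+1 = 5.
By Pick's theorem A = I + B/2 − 1, so I = 27/2 − 5/2 + 1 = 12.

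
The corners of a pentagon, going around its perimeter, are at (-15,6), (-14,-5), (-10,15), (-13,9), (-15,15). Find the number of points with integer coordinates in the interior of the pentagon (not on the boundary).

31

By the shoelace formula, twice the signed area is |((-15)·(-5) − (-14)·6) + ((-14)·15 − (-10)·(-5)) + ((-10)·9 − (-13)·15) + ((-13)·15 − (-15)·9) + ((-15)·6 − (-15)·15)| = 79, so the area is 39.5.
The number of boundary lattice points is Σ gcd(|Δx|,|Δy|) = gcd(1,11) + gcd(4,20) + gcd(3,6) + gcd(2,6) + gcd(0,9) = 1+4+3+2+9 = 19.
Pick's theorem gives I = A − B/2 + 1 = 39.5 − 19/2 + 1 = 31.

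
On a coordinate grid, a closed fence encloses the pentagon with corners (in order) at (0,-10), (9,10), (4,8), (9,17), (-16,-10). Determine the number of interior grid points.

221

Using the shoelace formula, 2A = |[0·10 − 9·(-10)] + [9·8 − 4·10] + [4·17 − 9·8] + [9·(-10) − (-16)·17] + [(-16)·(-10) − 0·(-10)]| = 460, so the area is 230.
Summing gcd(|Δx|,|Δy|) over the edges gives the boundary count: gcd(9,20) + gcd(5,2) + gcd(5,9) + gcd(25,27) + gcd(16,0) = 1+1+1+1+16 = 20.
Pick's theorem gives I = A − B/2 + 1 = 230 − 20/2 + 1 = 221.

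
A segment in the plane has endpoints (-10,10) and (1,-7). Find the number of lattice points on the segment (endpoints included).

The number of lattice points on a segment between lattice points is gcd(|Δx|,|Δy|) + 1 = gcd(11,17) + 1 = 1 + 1 = 2.

2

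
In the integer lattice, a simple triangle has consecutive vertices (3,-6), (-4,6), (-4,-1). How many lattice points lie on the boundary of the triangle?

The number of boundary lattice points is Σ gcd(|Δx|,|Δy|) = gcd(7,12) + gcd(0,7) + gcd(7,5) = 1+7+1 = 9.

9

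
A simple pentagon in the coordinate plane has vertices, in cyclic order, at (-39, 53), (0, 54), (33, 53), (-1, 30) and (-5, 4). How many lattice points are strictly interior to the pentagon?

Using the shoelace formula, 2A = |((-39)·54 − 0·53) + (0·53 − 33·54) + (33·30 − (-1)·53) + ((-1)·4 − (-5)·30) + ((-5)·53 − (-39)·4)| = 2808, so the area is 1404.
Along each edge there are gcd(|Δx|,|Δy|)+1 lattice points, so counting each shared vertex once the boundary has gcd(39,1) + gcd(33,1) + gcd(34,23) + gcd(4,26) + gcd(34,49) = 1+1+1+2+1 = 6.
Pick's theorem gives I = A − B/2 + 1 = 1404 − 6/2 + 1 = 1402.

1402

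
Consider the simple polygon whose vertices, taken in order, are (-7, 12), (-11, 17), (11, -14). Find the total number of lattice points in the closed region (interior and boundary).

The shoelace formula gives twice the area as |[(-7)·17 − (-11)·12] + [(-11)·(-14) − 11·17] + [11·12 − (-7)·(-14)]| = 14, so the area is 7.
Summing gcd(|Δx|,|Δy|) over the edges gives the boundary count: gcd(4,5) + gcd(22,31) + gcd(18,26) = 1+1+2 = 4.
Pick's theorem gives I = A − B/2 + 1 = 7 − 4/2 + 1 = 6, so the closed region contains I + B = 6 + 4 = 10 lattice points.

10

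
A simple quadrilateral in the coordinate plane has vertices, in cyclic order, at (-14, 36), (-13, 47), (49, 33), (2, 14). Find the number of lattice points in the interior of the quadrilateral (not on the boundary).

1015

Using the shoelace formula, 2A = |[(-14)·47 − (-13)·36] + [(-13)·33 − 49·47] + [49·14 − 2·33] + [2·36 − (-14)·14]| = 2034, so the area is 1017.
Summing gcd(|Δx|,|Δy|) over the edges gives the boundary count: gcd(1,11) + gcd(62,14) + gcd(47,19) + gcd(16,22) = 1+2+1+2 = 6.
By Pick's theorem A = I + B/2 − 1, so I = 1017 − 6/2 + 1 = 1015.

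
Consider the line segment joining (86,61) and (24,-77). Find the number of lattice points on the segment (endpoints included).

The number of lattice points on a segment between lattice points is gcd(|Δx|,|Δy|) + 1 = gcd(62,138) + 1 = 2 + 1 = 3.

3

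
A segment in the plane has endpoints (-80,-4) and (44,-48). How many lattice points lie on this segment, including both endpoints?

The number of lattice points on a segment between lattice points is gcd(|Δx|,|Δy|) + 1 = gcd(124,44) + 1 = 4 + 1 = 5.

5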